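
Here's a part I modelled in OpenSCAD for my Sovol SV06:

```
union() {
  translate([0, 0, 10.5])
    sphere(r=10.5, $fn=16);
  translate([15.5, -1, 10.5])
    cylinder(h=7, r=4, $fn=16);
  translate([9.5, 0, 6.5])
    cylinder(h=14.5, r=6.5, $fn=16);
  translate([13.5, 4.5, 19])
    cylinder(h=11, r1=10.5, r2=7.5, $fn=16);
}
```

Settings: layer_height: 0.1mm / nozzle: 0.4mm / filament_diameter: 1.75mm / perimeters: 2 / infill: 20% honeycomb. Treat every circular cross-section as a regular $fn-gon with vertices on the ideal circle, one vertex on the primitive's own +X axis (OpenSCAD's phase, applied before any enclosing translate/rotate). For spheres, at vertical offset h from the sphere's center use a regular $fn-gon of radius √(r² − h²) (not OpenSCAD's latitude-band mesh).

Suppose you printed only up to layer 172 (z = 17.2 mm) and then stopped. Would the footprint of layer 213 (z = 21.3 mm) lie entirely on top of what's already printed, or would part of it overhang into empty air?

part overhangs

Compare the two slices. At z = 17.2: the r=10.5 sphere slices to a regular 16-gon of circumradius 8.085 (√(r²−h²) with h=6.7 from center) (area = (16/2)·8.085²·sin(360°/16) = 200.10 mm²); the cylinder at (15.5, -1): section is a regular 16-gon, circumradius r=4 (area = (16/2)·4.000²·sin(360°/16) = 48.98 mm²); the r=6.5 cylinder at (9.5, 0) gives a regular 16-gon of circumradius 6.5 (constant along its height) (area = (16/2)·6.500²·sin(360°/16) = 129.35 mm²); the cone at (13.5, 4.5) does not reach this height (z outside [19, 30]); Combining (union): the regions partially overlap — summed areas 378.43 mm² minus the doubly-counted overlap 60.13 mm² gives 318.29 mm² — area = 318.29 mm². At z = 21.3: the sphere is absent (|z−center|=10.800 > r=10.5); the cylinder at (15.5, -1) is not intersected at this z (z outside [10.5, 17.5]); the cylinder at (9.5, 0) does not reach this height (z outside [6.5, 21]); the cone at (13.5, 4.5) contributes a regular 16-gon of circumradius 9.873 (interpolated between r1=10.5 and r2=7.5 at t=0.209) (area = (16/2)·9.873²·sin(360°/16) = 298.40 mm²); Merging all regions: only the cone at (13.5, 4.5) is present, so the union is just that shape — area = 298.40 mm². Checking containment: at z = 21.3 the cross-section extends beyond the z = 17.2 cross-section by about 166.73 mm².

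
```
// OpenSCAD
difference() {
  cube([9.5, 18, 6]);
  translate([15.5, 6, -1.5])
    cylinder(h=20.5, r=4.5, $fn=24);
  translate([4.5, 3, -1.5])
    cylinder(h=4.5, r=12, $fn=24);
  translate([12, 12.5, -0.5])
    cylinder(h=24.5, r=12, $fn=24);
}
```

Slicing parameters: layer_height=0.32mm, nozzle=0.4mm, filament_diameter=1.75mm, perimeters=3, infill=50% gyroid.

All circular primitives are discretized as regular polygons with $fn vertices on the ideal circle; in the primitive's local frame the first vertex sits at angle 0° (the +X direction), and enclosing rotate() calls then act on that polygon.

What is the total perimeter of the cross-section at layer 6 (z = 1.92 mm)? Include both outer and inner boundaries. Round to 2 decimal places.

At z = 1.92 mm: the cube is present — its section is the full 9.5×18 rectangle (perimeter 55.00 mm); the cylinder at (15.5, 6): section is a regular 24-gon, circumradius r=4.5 (perimeter = 2·24·4.500·sin(180°/24) = 28.19 mm); the cylinder at (4.5, 3): section is a regular 24-gon, circumradius r=12 (perimeter = 2·24·12.000·sin(180°/24) = 75.18 mm); the r=12 cylinder at (12, 12.5) contributes a regular 24-gon of circumradius 12 (perimeter = 2·24·12.000·sin(180°/24) = 75.18 mm); Taking the first minus the rest: starting from the 9.5×18 cube, the r=4.5 cylinder at (15.5, 6) misses the remaining region (no effect); the r=12 cylinder at (4.5, 3) partially overlaps it — only the 138.74 mm² overlap (of its 447.24 mm²) is removed, clipping the outline; the r=12 cylinder at (12, 12.5) partially overlaps it — only the 29.62 mm² overlap (of its 447.24 mm²) is removed, clipping the outline — boundary = 9.72 mm. Overall, the cross-section is a single solid region. Total boundary length (outer) = 9.72 mm.

9.72 mm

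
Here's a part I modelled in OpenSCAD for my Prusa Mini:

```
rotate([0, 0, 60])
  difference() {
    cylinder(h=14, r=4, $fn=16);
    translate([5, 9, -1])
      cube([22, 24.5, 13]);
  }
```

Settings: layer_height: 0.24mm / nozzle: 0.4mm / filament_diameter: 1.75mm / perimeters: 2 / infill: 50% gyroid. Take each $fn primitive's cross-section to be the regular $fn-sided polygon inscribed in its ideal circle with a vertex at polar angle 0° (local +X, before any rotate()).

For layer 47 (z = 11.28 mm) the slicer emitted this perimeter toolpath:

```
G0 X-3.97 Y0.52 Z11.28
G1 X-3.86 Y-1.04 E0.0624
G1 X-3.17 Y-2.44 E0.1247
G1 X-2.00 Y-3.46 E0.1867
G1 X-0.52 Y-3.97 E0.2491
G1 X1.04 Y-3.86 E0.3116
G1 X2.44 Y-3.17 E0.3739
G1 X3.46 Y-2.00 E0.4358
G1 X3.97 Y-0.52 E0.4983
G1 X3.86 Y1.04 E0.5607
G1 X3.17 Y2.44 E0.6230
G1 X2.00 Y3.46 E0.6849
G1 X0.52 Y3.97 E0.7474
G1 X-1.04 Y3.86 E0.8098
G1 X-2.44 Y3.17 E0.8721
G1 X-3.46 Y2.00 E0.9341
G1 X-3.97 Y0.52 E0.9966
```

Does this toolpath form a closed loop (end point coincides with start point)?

yes

Start point (G0): (-3.97, 0.52). End point (last G1): the path returns to the start — closed.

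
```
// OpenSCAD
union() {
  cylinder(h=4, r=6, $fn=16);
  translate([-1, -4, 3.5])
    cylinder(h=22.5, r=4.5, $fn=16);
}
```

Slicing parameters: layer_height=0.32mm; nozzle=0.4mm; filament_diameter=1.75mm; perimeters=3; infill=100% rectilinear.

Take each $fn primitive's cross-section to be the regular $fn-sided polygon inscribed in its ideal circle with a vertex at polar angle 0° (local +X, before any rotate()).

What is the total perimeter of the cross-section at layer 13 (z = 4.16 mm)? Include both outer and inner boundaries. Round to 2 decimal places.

At z = 4.16 mm: the cylinder is not intersected at this z (z outside [0, 4]); the r=4.5 cylinder at (-1, -4) gives a regular 16-gon of circumradius 4.5 (constant along its height) (perimeter = 2·16·4.500·sin(180°/16) = 28.09 mm); Merging all regions: only the r=4.5 cylinder at (-1, -4) is present, so the union is just that shape — boundary = 28.09 mm. Overall, the cross-section is a single solid region. Total boundary length (outer) = 28.09 mm.

28.09 mm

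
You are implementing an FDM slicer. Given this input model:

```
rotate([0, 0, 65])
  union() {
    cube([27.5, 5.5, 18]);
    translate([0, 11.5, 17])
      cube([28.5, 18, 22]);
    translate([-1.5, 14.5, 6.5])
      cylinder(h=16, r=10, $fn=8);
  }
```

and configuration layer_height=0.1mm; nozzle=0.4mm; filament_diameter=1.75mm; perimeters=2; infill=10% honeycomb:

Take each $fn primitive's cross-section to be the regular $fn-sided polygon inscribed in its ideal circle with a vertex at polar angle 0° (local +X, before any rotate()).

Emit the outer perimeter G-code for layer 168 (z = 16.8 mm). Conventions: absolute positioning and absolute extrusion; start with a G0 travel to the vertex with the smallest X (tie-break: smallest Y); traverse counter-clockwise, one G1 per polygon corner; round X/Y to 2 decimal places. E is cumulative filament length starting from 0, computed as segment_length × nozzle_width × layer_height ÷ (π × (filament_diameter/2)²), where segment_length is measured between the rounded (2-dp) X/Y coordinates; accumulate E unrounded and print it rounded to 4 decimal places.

At z = 16.8 mm: the 27.5×5.5 cube contributes its full rectangle; the cube at (0, 11.5) is not intersected at this z (z outside [17, 39]); the r=10 cylinder at (-1.5, 14.5) contributes a regular 8-gon of circumradius 10; Merging all regions: the regions partially overlap (shared area 0.17 mm²), so overlapping operands fuse into one piece — 1 connected region; (whole slice rotated 65° about Z — lengths, areas and connectivity unchanged). The outline is a single polygon with 13 vertices. Extrusion per mm of travel: 0.4 × 0.1 / (π × 0.875²) = 0.016630. Accumulating E over each segment gives final E = 2.0778.

G0 X-23.17 Y1.35 Z16.80
G1 X-18.00 Y-4.29 E0.1272
G1 X-10.36 Y-4.63 E0.2544
G1 X-4.71 Y0.54 E0.3818
G1 X-4.64 Y2.16 E0.4087
G1 X0.00 Y0.00 E0.4939
G1 X11.62 Y24.92 E0.9511
G1 X6.64 Y27.25 E1.0426
G1 X-4.60 Y3.15 E1.4848
G1 X-4.38 Y8.19 E1.5687
G1 X-9.55 Y13.83 E1.6959
G1 X-17.20 Y14.17 E1.8233
G1 X-22.84 Y8.99 E1.9506
G1 X-23.17 Y1.35 E2.0778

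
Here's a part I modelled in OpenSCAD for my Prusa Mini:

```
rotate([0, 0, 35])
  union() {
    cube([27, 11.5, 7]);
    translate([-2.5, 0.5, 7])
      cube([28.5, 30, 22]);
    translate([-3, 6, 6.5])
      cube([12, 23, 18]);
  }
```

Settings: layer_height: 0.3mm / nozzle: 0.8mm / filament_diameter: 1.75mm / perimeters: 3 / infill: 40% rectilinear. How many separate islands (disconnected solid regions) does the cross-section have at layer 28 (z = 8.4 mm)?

At z = 8.4 mm: the cube does not reach this height (z outside [0, 7]); the cube at (-2.5, 0.5) is present — its section is the full 28.5×30 rectangle; the 12×23 cube at (-3, 6) contributes its full rectangle; Taking the union: the regions partially overlap (shared area 264.50 mm²), so overlapping operands fuse into one piece — 1 connected region; (rotated 35° about Z; rotation is an isometry so areas/perimeters/island counts are preserved). Overall, the cross-section is a single solid region. Island count = 1.

1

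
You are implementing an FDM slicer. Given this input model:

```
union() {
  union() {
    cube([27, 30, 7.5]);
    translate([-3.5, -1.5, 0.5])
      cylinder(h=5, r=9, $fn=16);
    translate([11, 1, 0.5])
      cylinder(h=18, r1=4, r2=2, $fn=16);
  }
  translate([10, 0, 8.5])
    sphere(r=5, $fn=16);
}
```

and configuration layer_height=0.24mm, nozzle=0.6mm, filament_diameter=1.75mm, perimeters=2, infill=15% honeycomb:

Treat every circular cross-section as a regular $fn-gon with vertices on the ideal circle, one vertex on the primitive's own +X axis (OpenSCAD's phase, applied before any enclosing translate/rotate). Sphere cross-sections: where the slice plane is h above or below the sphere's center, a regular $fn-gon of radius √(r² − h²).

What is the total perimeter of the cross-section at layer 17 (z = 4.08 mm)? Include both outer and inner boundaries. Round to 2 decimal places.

At z = 4.08 mm: the 27×30 cube contributes its full rectangle (perimeter 114.00 mm); the r=9 cylinder at (-3.5, -1.5) contributes a regular 16-gon of circumradius 9 (perimeter = 2·16·9.000·sin(180°/16) = 56.19 mm); the cone at (11, 1): at t=0.199 of its height the radius interpolates to r₁+(r₂−r₁)t = 3.602, giving a regular 16-gon of that circumradius (perimeter = 2·16·3.602·sin(180°/16) = 22.49 mm); Combining (union): the regions partially overlap (shared area 50.56 mm²), so the edge portions inside another operand are dropped and the merged outline is re-measured after clipping — boundary = 151.67 mm; the r=5 sphere at (10, 0) contributes a regular 16-gon of circumradius √(5²−4.42²) = 2.337 (perimeter = 2·16·2.337·sin(180°/16) = 14.59 mm); Taking the union: the regions partially overlap (shared area 16.41 mm²), so the edge portions inside another operand are dropped and the merged outline is re-measured after clipping — boundary = 151.78 mm. Overall, the cross-section is a single solid region. Total boundary length (outer) = 151.78 mm.

151.78 mm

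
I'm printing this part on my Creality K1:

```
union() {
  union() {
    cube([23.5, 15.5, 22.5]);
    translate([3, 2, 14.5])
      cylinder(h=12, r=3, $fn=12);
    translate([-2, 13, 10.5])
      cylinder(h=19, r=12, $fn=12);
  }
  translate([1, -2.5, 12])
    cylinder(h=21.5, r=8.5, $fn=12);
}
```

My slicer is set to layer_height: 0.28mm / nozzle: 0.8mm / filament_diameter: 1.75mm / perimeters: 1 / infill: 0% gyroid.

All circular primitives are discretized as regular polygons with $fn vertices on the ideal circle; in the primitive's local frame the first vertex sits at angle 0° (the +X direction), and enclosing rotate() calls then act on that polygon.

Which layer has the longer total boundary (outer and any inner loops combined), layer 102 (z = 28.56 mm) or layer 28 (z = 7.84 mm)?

layer 102 (z = 28.56 mm)

Layer 102 (z = 28.56): the cube does not reach this height (z outside [0, 22.5]); the cylinder at (3, 2) does not reach this height (z outside [14.5, 26.5]); the r=12 cylinder at (-2, 13) gives a regular 12-gon of circumradius 12 (constant along its height) (perimeter = 2·12·12.000·sin(180°/12) = 74.54 mm); Combining (union): only the r=12 cylinder at (-2, 13) is present, so the union is just that shape — boundary = 74.54 mm; the cylinder at (1, -2.5): section is a regular 12-gon, circumradius r=8.5 (perimeter = 2·12·8.500·sin(180°/12) = 52.80 mm); Taking the union: the regions partially overlap (shared area 34.99 mm²), so the edge portions inside another operand are dropped and the merged outline is re-measured after clipping — boundary = 101.03 mm. So its perimeter = 101.03 mm. Layer 28 (z = 7.84): the cube is present — its section is the full 23.5×15.5 rectangle (perimeter 78.00 mm); the cylinder at (3, 2) is not intersected at this z (z outside [14.5, 26.5]); the cylinder at (-2, 13) is not intersected at this z (z outside [10.5, 29.5]); Combining (union): only the 23.5×15.5 cube is present, so the union is just that shape — boundary = 78.00 mm; the cylinder at (1, -2.5) does not reach this height (z outside [12, 33.5]); Combining (union): only the result so far is present, so the union is just that shape — boundary = 78.00 mm. So its perimeter = 78.00 mm. Layer 102 is larger (101.03 vs 78.00 mm).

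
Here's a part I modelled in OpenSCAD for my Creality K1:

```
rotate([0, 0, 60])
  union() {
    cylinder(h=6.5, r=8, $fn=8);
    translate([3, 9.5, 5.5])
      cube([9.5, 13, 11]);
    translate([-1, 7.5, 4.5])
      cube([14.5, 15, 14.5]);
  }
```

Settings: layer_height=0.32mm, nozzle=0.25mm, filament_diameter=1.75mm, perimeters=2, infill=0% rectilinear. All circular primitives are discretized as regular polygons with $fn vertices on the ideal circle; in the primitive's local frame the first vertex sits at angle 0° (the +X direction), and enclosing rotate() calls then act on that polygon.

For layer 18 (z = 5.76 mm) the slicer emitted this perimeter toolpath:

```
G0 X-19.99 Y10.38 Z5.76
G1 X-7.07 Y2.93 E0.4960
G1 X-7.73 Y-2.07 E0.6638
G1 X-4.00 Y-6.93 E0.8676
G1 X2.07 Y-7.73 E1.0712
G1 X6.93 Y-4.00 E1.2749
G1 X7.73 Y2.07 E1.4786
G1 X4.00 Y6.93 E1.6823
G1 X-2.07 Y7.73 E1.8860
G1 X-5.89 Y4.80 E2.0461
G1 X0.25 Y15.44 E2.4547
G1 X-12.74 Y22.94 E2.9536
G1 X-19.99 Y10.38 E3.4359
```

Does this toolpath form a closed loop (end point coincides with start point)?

Start point (G0): (-19.99, 10.38). End point (last G1): the path returns to the start — closed.

yes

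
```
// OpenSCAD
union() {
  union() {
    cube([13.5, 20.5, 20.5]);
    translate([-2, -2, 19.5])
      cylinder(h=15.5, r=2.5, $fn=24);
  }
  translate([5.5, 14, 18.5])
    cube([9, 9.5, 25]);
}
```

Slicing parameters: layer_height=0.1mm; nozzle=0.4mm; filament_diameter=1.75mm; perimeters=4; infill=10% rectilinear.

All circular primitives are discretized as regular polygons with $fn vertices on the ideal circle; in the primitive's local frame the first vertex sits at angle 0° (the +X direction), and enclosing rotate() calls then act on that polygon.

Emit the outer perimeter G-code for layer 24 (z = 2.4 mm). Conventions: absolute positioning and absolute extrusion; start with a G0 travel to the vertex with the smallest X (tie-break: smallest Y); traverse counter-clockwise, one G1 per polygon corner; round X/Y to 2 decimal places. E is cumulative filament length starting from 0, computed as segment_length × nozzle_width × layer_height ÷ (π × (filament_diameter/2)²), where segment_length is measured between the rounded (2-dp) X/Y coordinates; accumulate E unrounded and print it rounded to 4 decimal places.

At z = 2.4 mm: the 13.5×20.5 cube contributes its full rectangle; the cylinder at (-2, -2) does not reach this height (z outside [19.5, 35]); Combining (union): only the 13.5×20.5 cube is present, so the union is just that shape — 1 connected region; the cube at (5.5, 14) does not reach this height (z outside [18.5, 43.5]); Combining (union): only the result so far is present, so the union is just that shape — 1 connected region. The outline is a single polygon with 4 vertices. Extrusion per mm of travel: 0.4 × 0.1 / (π × 0.875²) = 0.016630. Accumulating E over each segment gives final E = 1.1308.

G0 X0.00 Y0.00 Z2.40
G1 X13.50 Y0.00 E0.2245
G1 X13.50 Y20.50 E0.5654
G1 X0.00 Y20.50 E0.7899
G1 X0.00 Y0.00 E1.1308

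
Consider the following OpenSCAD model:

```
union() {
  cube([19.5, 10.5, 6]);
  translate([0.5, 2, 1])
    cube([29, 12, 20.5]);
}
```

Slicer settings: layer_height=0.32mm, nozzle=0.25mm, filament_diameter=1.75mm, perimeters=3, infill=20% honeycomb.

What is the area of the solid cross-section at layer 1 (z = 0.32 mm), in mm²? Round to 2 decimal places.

At z = 0.32 mm: the cube (footprint 19.5×10.5) is included at this height (area 204.75 mm²); the cube at (0.5, 2) is absent (z outside [1, 21.5]); Combining (union): only the 19.5×10.5 cube is present, so the union is just that shape — area = 204.75 mm². Overall, the cross-section is a single solid region. Net area = 204.75 mm².

204.75 mm²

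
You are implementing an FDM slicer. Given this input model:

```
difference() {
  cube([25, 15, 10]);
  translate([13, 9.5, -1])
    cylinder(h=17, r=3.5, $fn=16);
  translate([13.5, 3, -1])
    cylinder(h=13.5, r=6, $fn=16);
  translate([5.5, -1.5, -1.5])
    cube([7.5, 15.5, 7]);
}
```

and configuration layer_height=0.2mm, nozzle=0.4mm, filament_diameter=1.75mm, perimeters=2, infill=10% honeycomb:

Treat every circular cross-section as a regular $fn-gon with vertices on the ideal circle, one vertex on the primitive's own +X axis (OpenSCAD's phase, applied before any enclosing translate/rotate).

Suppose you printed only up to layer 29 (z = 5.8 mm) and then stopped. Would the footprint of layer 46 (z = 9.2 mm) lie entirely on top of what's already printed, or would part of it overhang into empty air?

Compare the two slices. At z = 5.8: the cube is present — its section is the full 25×15 rectangle (area 375.00 mm²); the cylinder at (13, 9.5): section is a regular 16-gon, circumradius r=3.5 (area = (16/2)·3.500²·sin(360°/16) = 37.50 mm²); the cylinder at (13.5, 3): section is a regular 16-gon, circumradius r=6 (area = (16/2)·6.000²·sin(360°/16) = 110.21 mm²); the cube at (5.5, -1.5) does not reach this height (z outside [-1.5, 5.5]); Taking the first minus the rest: starting from the 25×15 cube (375.00 mm²), the r=3.5 cylinder at (13, 9.5) lies wholly inside it (removes its full 37.50 mm² and its 21.85 mm outline becomes a hole wall); the r=6 cylinder at (13.5, 3) partially overlaps it — only the 76.50 mm² overlap (of its 110.21 mm²) is removed, clipping the outline — area = 260.99 mm². At z = 9.2: the 25×15 cube contributes its full rectangle (area 375.00 mm²); the cylinder at (13, 9.5): section is a regular 16-gon, circumradius r=3.5 (area = (16/2)·3.500²·sin(360°/16) = 37.50 mm²); the cylinder at (13.5, 3): section is a regular 16-gon, circumradius r=6 (area = (16/2)·6.000²·sin(360°/16) = 110.21 mm²); the cube at (5.5, -1.5) is absent (z outside [-1.5, 5.5]); After the difference (first − rest): starting from the 25×15 cube (375.00 mm²), the r=3.5 cylinder at (13, 9.5) lies wholly inside it (removes its full 37.50 mm² and its 21.85 mm outline becomes a hole wall); the r=6 cylinder at (13.5, 3) partially overlaps it — only the 76.50 mm² overlap (of its 110.21 mm²) is removed, clipping the outline — area = 260.99 mm². Checking containment: the cross-section at z = 9.2 is a subset of the cross-section at z = 5.8.

entirely on top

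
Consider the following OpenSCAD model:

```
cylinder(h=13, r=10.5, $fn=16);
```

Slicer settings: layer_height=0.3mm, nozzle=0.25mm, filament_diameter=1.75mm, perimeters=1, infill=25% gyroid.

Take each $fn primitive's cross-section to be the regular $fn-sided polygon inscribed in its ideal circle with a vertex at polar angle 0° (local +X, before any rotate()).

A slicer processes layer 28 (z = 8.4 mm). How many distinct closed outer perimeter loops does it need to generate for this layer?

At z = 8.4 mm: the r=10.5 cylinder gives a regular 16-gon of circumradius 10.5 (constant along its height). The result has 1 disconnected region.

1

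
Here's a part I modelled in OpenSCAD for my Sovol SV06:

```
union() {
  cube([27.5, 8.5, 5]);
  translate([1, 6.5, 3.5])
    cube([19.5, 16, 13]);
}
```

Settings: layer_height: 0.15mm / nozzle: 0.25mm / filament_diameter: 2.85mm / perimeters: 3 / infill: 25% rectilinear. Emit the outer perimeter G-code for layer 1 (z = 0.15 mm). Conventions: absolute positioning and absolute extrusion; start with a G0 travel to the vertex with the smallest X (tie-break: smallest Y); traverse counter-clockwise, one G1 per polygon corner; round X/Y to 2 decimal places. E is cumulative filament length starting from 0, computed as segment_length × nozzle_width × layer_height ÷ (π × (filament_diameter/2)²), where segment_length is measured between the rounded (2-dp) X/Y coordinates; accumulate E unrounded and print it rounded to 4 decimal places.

G0 X0.00 Y0.00 Z0.15
G1 X27.50 Y0.00 E0.1617
G1 X27.50 Y8.50 E0.2116
G1 X0.00 Y8.50 E0.3733
G1 X0.00 Y0.00 E0.4232

At z = 0.15 mm: the cube is present — its section is the full 27.5×8.5 rectangle; the cube at (1, 6.5) does not reach this height (z outside [3.5, 16.5]); Taking the union: only the 27.5×8.5 cube is present, so the union is just that shape — 1 connected region. The outline is a single polygon with 4 vertices. Extrusion per mm of travel: 0.25 × 0.15 / (π × 1.425²) = 0.005878. Accumulating E over each segment gives final E = 0.4232.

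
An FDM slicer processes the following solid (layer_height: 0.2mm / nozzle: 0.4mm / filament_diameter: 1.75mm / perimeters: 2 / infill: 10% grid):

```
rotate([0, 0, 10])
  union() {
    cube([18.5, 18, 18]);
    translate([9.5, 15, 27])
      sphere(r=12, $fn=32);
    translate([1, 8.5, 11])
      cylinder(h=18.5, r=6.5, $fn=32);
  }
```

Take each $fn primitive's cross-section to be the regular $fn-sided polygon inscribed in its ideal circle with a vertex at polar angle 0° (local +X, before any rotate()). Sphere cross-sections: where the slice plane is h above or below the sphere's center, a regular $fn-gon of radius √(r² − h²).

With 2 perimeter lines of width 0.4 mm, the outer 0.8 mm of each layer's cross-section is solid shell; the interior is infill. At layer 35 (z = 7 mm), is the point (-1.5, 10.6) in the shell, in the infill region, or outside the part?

At z = 7 mm: the cube (footprint 18.5×18) is included at this height; the sphere at (9.5, 15) is absent (|z−center|=20.000 > r=12); the cylinder at (1, 8.5) is not intersected at this z (z outside [11, 29.5]); Taking the union: only the 18.5×18 cube is present, so the union is just that shape — 1 connected region; (rotated 10° about Z; rotation is an isometry so areas/perimeters/island counts are preserved). Overall, the cross-section is a single solid region. Undo the 10° rotation: the query point maps to (0.363, 10.699) in the un-rotated model frame. The nearest boundary edge runs (0.00, 18.00)→(0.00, 0.00); distance from the point to it = 0.36 mm. The point is inside the cross-section, 0.36 mm from the nearest boundary — within the 0.8 mm shell band (2 × 0.4).

shell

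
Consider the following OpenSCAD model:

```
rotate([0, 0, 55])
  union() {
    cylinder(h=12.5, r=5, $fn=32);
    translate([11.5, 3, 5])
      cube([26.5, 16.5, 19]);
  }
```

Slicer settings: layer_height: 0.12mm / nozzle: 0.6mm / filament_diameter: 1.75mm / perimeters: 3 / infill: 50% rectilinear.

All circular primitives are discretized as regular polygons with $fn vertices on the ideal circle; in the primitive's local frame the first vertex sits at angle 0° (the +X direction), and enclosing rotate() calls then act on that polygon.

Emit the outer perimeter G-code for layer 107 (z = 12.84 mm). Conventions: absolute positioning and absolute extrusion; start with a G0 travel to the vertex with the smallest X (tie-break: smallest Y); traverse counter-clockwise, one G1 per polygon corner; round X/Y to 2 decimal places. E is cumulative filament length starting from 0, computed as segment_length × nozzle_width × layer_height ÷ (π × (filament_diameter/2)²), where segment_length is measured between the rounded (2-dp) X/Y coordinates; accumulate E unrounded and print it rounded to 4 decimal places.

G0 X-9.38 Y20.60 Z12.84
G1 X4.14 Y11.14 E0.4939
G1 X19.34 Y32.85 E1.2873
G1 X5.82 Y42.31 E1.7812
G1 X-9.38 Y20.60 E2.5745

At z = 12.84 mm: the cylinder is absent (z outside [0, 12.5]); the 26.5×16.5 cube at (11.5, 3) contributes its full rectangle; Merging all regions: only the 26.5×16.5 cube at (11.5, 3) is present, so the union is just that shape — 1 connected region; (whole slice rotated 55° about Z — lengths, areas and connectivity unchanged). The outline is a single polygon with 4 vertices. Extrusion per mm of travel: 0.6 × 0.12 / (π × 0.875²) = 0.029934. Accumulating E over each segment gives final E = 2.5745.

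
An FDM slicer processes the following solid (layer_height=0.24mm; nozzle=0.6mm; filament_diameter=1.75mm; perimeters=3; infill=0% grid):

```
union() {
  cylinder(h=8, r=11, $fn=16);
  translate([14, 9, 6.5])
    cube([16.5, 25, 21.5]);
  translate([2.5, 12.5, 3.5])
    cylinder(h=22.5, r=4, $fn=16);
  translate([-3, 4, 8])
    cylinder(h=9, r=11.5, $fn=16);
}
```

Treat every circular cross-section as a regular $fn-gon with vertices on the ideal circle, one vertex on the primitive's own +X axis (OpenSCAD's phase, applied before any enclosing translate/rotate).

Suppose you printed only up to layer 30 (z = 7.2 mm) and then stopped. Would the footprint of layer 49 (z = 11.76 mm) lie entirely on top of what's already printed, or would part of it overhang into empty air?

part overhangs

Compare the two slices. At z = 7.2: the cylinder: section is a regular 16-gon, circumradius r=11 (area = (16/2)·11.000²·sin(360°/16) = 370.44 mm²); the cube at (14, 9) is present — its section is the full 16.5×25 rectangle (area 412.50 mm²); the cylinder at (2.5, 12.5): section is a regular 16-gon, circumradius r=4 (area = (16/2)·4.000²·sin(360°/16) = 48.98 mm²); the cylinder at (-3, 4) does not reach this height (z outside [8, 17]); Merging all regions: the regions partially overlap — summed areas 831.92 mm² minus the doubly-counted overlap 9.13 mm² gives 822.79 mm² — area = 822.79 mm². At z = 11.76: the cylinder does not reach this height (z outside [0, 8]); the cube at (14, 9) is present — its section is the full 16.5×25 rectangle (area 412.50 mm²); the r=4 cylinder at (2.5, 12.5) contributes a regular 16-gon of circumradius 4 (area = (16/2)·4.000²·sin(360°/16) = 48.98 mm²); the r=11.5 cylinder at (-3, 4) contributes a regular 16-gon of circumradius 11.5 (area = (16/2)·11.500²·sin(360°/16) = 404.88 mm²); Combining (union): the regions partially overlap — summed areas 866.36 mm² minus the doubly-counted overlap 32.38 mm² gives 833.98 mm² — area = 833.98 mm². Checking containment: at z = 11.76 the cross-section extends beyond the z = 7.2 cross-section by about 104.65 mm².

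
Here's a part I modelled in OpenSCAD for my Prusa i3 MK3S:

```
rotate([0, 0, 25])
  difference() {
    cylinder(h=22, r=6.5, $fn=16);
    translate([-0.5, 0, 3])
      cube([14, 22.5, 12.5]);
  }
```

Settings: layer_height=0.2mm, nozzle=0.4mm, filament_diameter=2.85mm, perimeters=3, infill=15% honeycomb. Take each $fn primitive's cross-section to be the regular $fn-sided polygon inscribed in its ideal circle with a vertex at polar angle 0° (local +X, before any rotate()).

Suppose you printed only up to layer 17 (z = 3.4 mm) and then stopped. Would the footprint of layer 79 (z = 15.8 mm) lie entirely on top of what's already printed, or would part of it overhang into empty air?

Compare the two slices. At z = 3.4: the r=6.5 cylinder contributes a regular 16-gon of circumradius 6.5 (area = (16/2)·6.500²·sin(360°/16) = 129.35 mm²); the cube at (-0.5, 0) is present — its section is the full 14×22.5 rectangle (area 315.00 mm²); After the difference (first − rest): starting from the r=6.5 cylinder (129.35 mm²), the 14×22.5 cube at (-0.5, 0) partially overlaps it — only the 35.56 mm² overlap (of its 315.00 mm²) is removed, clipping the outline — area = 93.79 mm²; (whole slice rotated 25° about Z — lengths, areas and connectivity unchanged). At z = 15.8: the cylinder: section is a regular 16-gon, circumradius r=6.5 (area = (16/2)·6.500²·sin(360°/16) = 129.35 mm²); the cube at (-0.5, 0) is not intersected at this z (z outside [3, 15.5]); Subtracting the remaining from the first: none of the subtracted shapes is present at this height, so the r=6.5 cylinder is unchanged — area = 129.35 mm²; (rotated 25° about Z; rotation is an isometry so areas/perimeters/island counts are preserved). Checking containment: at z = 15.8 the cross-section extends beyond the z = 3.4 cross-section by about 35.56 mm².

part overhangs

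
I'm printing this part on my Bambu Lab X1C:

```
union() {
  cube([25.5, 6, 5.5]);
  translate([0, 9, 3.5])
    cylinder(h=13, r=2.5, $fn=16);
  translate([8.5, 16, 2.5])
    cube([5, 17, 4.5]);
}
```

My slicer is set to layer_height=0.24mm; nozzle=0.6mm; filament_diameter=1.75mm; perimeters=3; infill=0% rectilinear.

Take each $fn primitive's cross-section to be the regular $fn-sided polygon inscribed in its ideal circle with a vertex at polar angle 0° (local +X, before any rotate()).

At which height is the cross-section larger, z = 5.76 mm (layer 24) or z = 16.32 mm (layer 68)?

layer 24 (z = 5.76 mm)

Layer 24 (z = 5.76): the cube is absent (z outside [0, 5.5]); the r=2.5 cylinder at (0, 9) contributes a regular 16-gon of circumradius 2.5 (area = (16/2)·2.500²·sin(360°/16) = 19.13 mm²); the cube at (8.5, 16) is present — its section is the full 5×17 rectangle (area 85.00 mm²); Merging all regions: the 2 present regions are separate (no shared area or edge), so areas and boundary lengths simply add and each stays a separate island — area = 104.13 mm². So its area = 104.13 mm². Layer 68 (z = 16.32): the cube is absent (z outside [0, 5.5]); the r=2.5 cylinder at (0, 9) gives a regular 16-gon of circumradius 2.5 (constant along its height) (area = (16/2)·2.500²·sin(360°/16) = 19.13 mm²); the cube at (8.5, 16) is not intersected at this z (z outside [2.5, 7]); Merging all regions: only the r=2.5 cylinder at (0, 9) is present, so the union is just that shape — area = 19.13 mm². So its area = 19.13 mm². Layer 24 is larger (104.13 vs 19.13 mm²).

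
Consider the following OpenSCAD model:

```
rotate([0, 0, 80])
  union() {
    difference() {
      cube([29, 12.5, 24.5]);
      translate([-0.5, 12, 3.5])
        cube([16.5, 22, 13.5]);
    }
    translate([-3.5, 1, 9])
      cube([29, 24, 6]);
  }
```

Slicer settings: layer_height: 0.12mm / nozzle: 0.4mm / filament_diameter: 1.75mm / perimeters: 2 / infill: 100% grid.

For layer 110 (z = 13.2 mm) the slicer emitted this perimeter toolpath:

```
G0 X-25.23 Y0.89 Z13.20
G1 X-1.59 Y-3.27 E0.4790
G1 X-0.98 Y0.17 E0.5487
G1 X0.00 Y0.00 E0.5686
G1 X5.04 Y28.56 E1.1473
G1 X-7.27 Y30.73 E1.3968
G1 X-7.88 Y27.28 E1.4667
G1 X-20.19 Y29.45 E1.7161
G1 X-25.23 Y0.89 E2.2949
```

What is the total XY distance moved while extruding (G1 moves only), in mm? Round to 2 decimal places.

115.00 mm

Sum the Euclidean lengths of each G1 segment: total = 115.00 mm.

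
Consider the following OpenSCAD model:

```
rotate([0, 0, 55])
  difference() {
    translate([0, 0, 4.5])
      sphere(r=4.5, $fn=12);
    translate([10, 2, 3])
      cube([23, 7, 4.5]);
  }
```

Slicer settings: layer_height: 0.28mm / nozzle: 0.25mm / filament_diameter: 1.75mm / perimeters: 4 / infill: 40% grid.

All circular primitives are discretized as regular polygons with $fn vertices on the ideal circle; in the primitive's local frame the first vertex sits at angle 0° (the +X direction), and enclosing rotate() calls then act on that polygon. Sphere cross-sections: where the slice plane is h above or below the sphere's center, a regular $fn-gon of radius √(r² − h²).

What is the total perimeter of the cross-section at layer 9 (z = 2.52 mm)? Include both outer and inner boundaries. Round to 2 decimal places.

25.10 mm

At z = 2.52 mm: the sphere: section is a regular 12-gon, circumradius = √(r²−h²) = √(4.5²−1.98²) = 4.041 (perimeter = 2·12·4.041·sin(180°/12) = 25.10 mm); the cube at (10, 2) does not reach this height (z outside [3, 7.5]); Subtracting the remaining from the first: none of the subtracted shapes is present at this height, so the r=4.5 sphere is unchanged — boundary = 25.10 mm; (rotated 55° about Z; rotation is an isometry so areas/perimeters/island counts are preserved). Overall, the cross-section is a single solid region. Total boundary length (outer) = 25.10 mm.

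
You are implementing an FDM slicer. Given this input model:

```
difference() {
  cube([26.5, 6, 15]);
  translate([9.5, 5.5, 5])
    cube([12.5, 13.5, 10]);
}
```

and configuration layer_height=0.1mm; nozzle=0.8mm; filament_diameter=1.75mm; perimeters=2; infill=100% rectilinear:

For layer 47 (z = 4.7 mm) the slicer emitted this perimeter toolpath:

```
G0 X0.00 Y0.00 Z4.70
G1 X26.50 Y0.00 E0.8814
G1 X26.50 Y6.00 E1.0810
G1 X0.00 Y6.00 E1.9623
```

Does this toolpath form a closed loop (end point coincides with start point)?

Start point (G0): (0.00, 0.00). End point (last G1): the path does not return to the start — open.

no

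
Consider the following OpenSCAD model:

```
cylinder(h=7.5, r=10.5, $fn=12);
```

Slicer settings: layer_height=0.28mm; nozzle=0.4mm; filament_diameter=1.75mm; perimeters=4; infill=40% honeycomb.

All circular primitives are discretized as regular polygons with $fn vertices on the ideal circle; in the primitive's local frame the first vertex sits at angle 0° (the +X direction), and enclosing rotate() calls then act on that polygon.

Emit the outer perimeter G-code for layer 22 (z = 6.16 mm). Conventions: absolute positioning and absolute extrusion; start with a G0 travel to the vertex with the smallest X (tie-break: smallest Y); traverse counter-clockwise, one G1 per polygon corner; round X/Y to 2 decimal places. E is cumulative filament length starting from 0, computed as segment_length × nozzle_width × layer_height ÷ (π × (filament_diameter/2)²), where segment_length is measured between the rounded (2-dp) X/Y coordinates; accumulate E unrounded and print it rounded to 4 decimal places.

G0 X-10.50 Y0.00 Z6.16
G1 X-9.09 Y-5.25 E0.2531
G1 X-5.25 Y-9.09 E0.5060
G1 X0.00 Y-10.50 E0.7591
G1 X5.25 Y-9.09 E1.0122
G1 X9.09 Y-5.25 E1.2651
G1 X10.50 Y0.00 E1.5182
G1 X9.09 Y5.25 E1.7714
G1 X5.25 Y9.09 E2.0242
G1 X0.00 Y10.50 E2.2774
G1 X-5.25 Y9.09 E2.5305
G1 X-9.09 Y5.25 E2.7834
G1 X-10.50 Y0.00 E3.0365

At z = 6.16 mm: the r=10.5 cylinder gives a regular 12-gon of circumradius 10.5 (constant along its height). The outline is a single polygon with 12 vertices. Extrusion per mm of travel: 0.4 × 0.28 / (π × 0.875²) = 0.046564. Accumulating E over each segment gives final E = 3.0365.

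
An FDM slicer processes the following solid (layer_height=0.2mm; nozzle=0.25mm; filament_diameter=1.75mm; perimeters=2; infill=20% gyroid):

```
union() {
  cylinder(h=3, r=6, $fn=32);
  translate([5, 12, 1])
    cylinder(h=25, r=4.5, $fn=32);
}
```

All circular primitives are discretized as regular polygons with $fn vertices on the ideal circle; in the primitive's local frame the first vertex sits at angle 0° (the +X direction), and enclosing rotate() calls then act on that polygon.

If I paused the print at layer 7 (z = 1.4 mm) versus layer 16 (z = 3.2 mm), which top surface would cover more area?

layer 7 (z = 1.4 mm)

Layer 7 (z = 1.4): the r=6 cylinder contributes a regular 32-gon of circumradius 6 (area = (32/2)·6.000²·sin(360°/32) = 112.37 mm²); the r=4.5 cylinder at (5, 12) gives a regular 32-gon of circumradius 4.5 (constant along its height) (area = (32/2)·4.500²·sin(360°/32) = 63.21 mm²); Taking the union: the 2 present regions are separate (no shared area or edge), so areas and boundary lengths simply add and each stays a separate island — area = 175.58 mm². So its area = 175.58 mm². Layer 16 (z = 3.2): the cylinder is not intersected at this z (z outside [0, 3]); the r=4.5 cylinder at (5, 12) gives a regular 32-gon of circumradius 4.5 (constant along its height) (area = (32/2)·4.500²·sin(360°/32) = 63.21 mm²); Merging all regions: only the r=4.5 cylinder at (5, 12) is present, so the union is just that shape — area = 63.21 mm². So its area = 63.21 mm². Layer 7 is larger (175.58 vs 63.21 mm²).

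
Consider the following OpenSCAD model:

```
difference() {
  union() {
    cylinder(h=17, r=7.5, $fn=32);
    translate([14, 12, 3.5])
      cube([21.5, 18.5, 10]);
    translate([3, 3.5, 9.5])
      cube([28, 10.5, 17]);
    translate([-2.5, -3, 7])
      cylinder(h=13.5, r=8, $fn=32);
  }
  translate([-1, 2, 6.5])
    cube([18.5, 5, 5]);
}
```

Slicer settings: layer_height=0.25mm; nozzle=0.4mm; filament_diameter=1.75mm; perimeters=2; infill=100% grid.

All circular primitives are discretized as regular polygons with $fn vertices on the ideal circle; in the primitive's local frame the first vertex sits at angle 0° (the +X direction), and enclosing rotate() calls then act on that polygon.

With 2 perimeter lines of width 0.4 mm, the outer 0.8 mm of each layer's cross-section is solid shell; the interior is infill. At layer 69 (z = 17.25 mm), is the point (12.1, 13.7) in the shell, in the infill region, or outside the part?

shell

At z = 17.25 mm: the cylinder is not intersected at this z (z outside [0, 17]); the cube at (14, 12) is absent (z outside [3.5, 13.5]); the cube at (3, 3.5) (footprint 28×10.5) is included at this height; the r=8 cylinder at (-2.5, -3) contributes a regular 32-gon of circumradius 8; Merging all regions: the 2 present regions are separate (no shared area or edge), so areas and boundary lengths simply add and each stays a separate island — 2 connected regions; the cube at (-1, 2) is not intersected at this z (z outside [6.5, 11.5]); Subtracting the remaining from the first: none of the subtracted shapes is present at this height, so the result so far is unchanged — 2 connected regions. Overall, the cross-section has 2 separate islands. The nearest boundary edge runs (3.00, 14.00)→(31.00, 14.00); distance from the point to it = 0.30 mm. (Shell/infill is judged within the island containing the point — the largest one.) The point is inside the cross-section, 0.30 mm from the nearest boundary — within the 0.8 mm shell band (2 × 0.4).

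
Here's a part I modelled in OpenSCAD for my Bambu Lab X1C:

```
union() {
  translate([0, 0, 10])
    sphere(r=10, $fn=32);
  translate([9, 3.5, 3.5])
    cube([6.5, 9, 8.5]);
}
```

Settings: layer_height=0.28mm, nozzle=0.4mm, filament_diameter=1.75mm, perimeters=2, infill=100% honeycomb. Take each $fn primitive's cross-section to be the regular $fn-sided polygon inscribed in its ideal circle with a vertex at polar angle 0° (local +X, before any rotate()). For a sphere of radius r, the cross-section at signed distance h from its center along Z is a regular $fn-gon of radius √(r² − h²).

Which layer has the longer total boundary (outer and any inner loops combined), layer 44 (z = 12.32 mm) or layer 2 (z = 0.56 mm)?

Layer 44 (z = 12.32): the r=10 sphere contributes a regular 32-gon of circumradius √(10²−2.32²) = 9.727 (perimeter = 2·32·9.727·sin(180°/32) = 61.02 mm); the cube at (9, 3.5) does not reach this height (z outside [3.5, 12]); Taking the union: only the r=10 sphere is present, so the union is just that shape — boundary = 61.02 mm. So its perimeter = 61.02 mm. Layer 2 (z = 0.56): the sphere: section is a regular 32-gon, circumradius = √(r²−h²) = √(10²−9.44²) = 3.299 (perimeter = 2·32·3.299·sin(180°/32) = 20.70 mm); the cube at (9, 3.5) is absent (z outside [3.5, 12]); Combining (union): only the r=10 sphere is present, so the union is just that shape — boundary = 20.70 mm. So its perimeter = 20.70 mm. Layer 44 is larger (61.02 vs 20.70 mm).

layer 44 (z = 12.32 mm)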